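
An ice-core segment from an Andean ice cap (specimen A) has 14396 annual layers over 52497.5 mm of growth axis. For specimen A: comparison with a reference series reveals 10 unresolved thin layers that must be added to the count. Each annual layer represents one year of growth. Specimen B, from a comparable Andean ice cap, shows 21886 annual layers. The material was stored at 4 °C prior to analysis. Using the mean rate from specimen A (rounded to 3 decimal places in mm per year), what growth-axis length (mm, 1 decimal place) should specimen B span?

79752.6 mm

Specimen A: correcting the raw count gives 14396 + 10 = 14406 true annual layers.
A: Mean rate = 52497.5 mm / 14406 years ≈ 3.644 mm/year.
For B, 3.644 mm/year × 21886 years = 79752.6 mm.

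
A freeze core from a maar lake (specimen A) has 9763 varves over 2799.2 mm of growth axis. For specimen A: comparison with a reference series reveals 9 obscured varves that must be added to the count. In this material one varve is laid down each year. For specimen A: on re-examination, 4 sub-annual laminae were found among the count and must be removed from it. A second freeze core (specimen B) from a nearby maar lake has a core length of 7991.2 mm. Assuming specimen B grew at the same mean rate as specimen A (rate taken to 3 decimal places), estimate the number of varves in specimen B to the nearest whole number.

27844 varves

Specimen A: true varve count = 9763 − 4 + 9 = 9768.
A: Extension rate ≈ 2799.2 / 9768 = 0.287 mm/year.
B spans 7991.2 / 0.287 = 27843.90 years ≈ 27844 varves.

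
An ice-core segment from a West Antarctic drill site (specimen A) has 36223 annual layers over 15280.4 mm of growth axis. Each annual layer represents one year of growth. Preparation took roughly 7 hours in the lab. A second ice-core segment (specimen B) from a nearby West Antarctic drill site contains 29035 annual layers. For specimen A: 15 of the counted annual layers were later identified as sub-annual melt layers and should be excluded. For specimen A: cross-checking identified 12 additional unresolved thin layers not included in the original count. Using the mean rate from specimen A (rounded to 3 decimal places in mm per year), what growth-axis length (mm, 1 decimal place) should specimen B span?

Specimen A: after corrections the count is 36223 − 15 + 12 = 36220 annual layers.
A: 15280.4 mm over 36220 years gives 15280.4 / 36220 ≈ 0.422 mm/yr.
Length of B = 0.422 × 29035 = 12252.8 mm.

12252.8 mm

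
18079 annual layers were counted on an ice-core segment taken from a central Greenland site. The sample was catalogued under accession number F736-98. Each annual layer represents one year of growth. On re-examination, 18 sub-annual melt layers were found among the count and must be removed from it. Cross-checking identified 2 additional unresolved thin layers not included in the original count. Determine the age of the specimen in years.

True annual layer count = 18079 − 18 + 2 = 18063.
With a one-to-one annual layer periodicity this is 18063 years.

18063 years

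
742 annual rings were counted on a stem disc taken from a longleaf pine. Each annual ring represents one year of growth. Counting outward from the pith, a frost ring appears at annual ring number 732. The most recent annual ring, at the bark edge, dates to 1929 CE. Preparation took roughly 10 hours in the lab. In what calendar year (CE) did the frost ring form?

1919 CE

Between annual ring 732 and the bark edge there are 742 − 732 = 10 annual rings.
Counting back 10 years from 1929 CE places the frost ring in 1929 − 10 = 1919 CE.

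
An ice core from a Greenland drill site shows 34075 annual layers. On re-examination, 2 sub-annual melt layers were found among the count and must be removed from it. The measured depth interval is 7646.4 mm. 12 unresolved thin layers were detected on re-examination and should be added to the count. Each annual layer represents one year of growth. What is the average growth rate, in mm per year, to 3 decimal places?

After corrections the count is 34075 − 2 + 12 = 34085 annual layers.
Extension rate ≈ 7646.4 / 34085 = 0.224 mm per year.

0.224 mm per year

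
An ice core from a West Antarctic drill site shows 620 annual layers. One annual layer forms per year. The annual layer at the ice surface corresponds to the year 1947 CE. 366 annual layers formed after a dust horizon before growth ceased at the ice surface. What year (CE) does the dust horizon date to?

There are 366 annual layers younger than the dust horizon.
1947 − 366 = 1581 CE.

1581 CE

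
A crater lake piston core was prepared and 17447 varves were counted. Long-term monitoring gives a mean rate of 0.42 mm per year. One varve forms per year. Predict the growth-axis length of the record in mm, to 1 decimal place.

7327.7 mm

17447 years of growth are recorded.
17447 years at 0.42 mm/year gives 0.42 × 17447 = 7327.7 mm.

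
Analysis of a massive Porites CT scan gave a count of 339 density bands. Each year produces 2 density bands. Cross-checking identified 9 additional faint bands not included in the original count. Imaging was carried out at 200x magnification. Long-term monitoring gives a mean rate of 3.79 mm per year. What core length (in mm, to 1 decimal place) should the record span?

After corrections the count is 339 + 9 = 348 density bands.
With 2 density bands per year, 348 / 2 = 174 years.
174 years at 3.79 mm/year gives 3.79 × 174 = 659.5 mm.

659.5 mm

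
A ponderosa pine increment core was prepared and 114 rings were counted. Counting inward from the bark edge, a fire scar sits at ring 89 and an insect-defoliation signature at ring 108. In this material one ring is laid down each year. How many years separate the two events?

19 years

The two markers are separated by 108 − 89 = 19 rings.
At one ring per year, 19 years elapsed between them.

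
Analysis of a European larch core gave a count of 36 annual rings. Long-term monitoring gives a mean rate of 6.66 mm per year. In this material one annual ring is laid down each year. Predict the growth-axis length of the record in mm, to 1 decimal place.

239.8 mm

36 years of growth are recorded.
Predicted length = 6.66 mm/year × 36 years = 239.8 mm.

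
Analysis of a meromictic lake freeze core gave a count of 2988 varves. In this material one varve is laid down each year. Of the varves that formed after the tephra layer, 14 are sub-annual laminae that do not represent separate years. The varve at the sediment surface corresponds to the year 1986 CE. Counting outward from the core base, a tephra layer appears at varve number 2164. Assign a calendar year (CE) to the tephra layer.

1176 CE

2988 − 2164 = 824 varves lie beyond the tephra layer toward the sediment surface.
824 − 14 false = 810 true varves after the tephra layer.
The varve at the sediment surface is 1986 CE, so the tephra layer dates to 1986 − 810 = 1176 CE.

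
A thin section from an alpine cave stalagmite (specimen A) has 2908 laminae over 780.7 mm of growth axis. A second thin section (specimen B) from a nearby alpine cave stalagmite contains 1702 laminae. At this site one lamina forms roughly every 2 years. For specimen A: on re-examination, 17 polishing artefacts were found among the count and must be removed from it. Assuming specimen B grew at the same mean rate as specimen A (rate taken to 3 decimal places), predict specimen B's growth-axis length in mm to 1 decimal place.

459.5 mm

Specimen A: true lamina count = 2908 − 17 = 2891.
Specimen A: multiplying by 2 years per lamina: 2891 × 2 = 5782 years.
A: Extension rate ≈ 780.7 / 5782 = 0.135 mm/yr.
Specimen B: multiplying by 2 years per lamina: 1702 × 2 = 3404 years. B's length ≈ 0.135 × 3404 = 459.5 mm.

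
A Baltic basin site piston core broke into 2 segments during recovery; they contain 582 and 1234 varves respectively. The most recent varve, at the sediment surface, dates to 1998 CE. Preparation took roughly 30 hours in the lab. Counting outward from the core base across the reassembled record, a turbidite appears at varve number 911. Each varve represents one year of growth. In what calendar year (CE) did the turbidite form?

Total varves = 582 + 1234 = 1816.
The turbidite sits at varve 911 from the core base, so 1816 − 911 = 905 varves formed after it.
1998 − 905 = 1093 CE.

1093 CE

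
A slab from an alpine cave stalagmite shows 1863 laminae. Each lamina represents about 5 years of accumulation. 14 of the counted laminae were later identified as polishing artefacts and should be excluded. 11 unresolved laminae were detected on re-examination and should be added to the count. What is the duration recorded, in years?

9300 years

Correcting the raw count gives 1863 − 14 + 11 = 1860 true laminae.
1860 laminae at 5 years each span 1860 × 5 = 9300 years.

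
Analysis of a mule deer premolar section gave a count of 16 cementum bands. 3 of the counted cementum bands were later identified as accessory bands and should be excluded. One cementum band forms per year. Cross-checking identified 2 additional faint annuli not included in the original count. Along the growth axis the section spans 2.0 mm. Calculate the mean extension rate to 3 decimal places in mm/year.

0.133 mm/year

Adjusted count: 16 − 3 + 2 = 15 cementum bands.
2.0 mm over 15 years gives 2.0 / 15 ≈ 0.133 mm/year.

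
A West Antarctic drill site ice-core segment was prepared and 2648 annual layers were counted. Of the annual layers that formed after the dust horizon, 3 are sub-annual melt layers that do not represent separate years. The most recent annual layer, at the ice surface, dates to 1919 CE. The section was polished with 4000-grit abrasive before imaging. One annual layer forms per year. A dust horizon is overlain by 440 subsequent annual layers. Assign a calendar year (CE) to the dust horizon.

There are 440 annual layers younger than the dust horizon.
Excluding 3 false annual layers: 440 − 3 = 437.
1919 − 437 = 1482 CE.

1482 CE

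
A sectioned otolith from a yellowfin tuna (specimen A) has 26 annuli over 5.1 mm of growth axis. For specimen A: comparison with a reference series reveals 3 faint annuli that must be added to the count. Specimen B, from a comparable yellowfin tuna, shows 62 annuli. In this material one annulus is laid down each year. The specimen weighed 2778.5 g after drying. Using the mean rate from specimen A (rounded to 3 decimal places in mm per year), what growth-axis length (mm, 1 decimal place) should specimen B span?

10.9 mm

Specimen A: true annulus count = 26 + 3 = 29.
A: Extension rate ≈ 5.1 / 29 = 0.176 mm per year.
For B, 0.176 mm/year × 62 years = 10.9 mm.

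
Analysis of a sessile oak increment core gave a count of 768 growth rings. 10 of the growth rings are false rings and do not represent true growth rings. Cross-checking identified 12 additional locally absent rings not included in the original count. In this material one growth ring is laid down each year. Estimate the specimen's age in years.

770 yr

True growth ring count = 768 − 10 + 12 = 770.
At one growth ring per year, that is 770 years.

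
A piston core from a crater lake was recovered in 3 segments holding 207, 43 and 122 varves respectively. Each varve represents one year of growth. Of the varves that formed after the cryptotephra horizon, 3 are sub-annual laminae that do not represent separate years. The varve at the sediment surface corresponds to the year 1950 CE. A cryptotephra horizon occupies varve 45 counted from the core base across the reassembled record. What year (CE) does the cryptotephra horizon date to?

1626 CE

Total varves = 207 + 43 + 122 = 372.
Between varve 45 and the sediment surface there are 372 − 45 = 327 varves.
327 − 3 false = 324 true varves after the cryptotephra horizon.
The varve at the sediment surface is 1950 CE, so the cryptotephra horizon dates to 1950 − 324 = 1626 CE.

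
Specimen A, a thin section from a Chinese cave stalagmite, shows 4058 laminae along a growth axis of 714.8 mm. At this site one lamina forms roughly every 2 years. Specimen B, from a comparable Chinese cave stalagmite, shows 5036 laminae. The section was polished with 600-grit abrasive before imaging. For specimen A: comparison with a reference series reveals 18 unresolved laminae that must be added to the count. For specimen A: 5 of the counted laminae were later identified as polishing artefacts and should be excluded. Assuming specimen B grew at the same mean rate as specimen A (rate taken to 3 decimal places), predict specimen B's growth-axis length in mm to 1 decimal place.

Specimen A: true lamina count = 4058 − 5 + 18 = 4071.
Specimen A: 4071 laminae at 2 years each span 4071 × 2 = 8142 years.
A: Extension rate ≈ 714.8 / 8142 = 0.088 mm/yr.
Specimen B: 5036 laminae at 2 years each span 5036 × 2 = 10072 years. Length of B = 0.088 × 10072 = 886.3 mm.

886.3 mm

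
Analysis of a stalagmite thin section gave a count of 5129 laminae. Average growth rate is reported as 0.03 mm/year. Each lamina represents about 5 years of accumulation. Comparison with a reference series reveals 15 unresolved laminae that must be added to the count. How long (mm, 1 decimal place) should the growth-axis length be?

Correcting the raw count gives 5129 + 15 = 5144 true laminae.
5144 laminae at 5 years each span 5144 × 5 = 25720 years.
Length ≈ 0.03 × 25720 = 771.6 mm.

771.6 mm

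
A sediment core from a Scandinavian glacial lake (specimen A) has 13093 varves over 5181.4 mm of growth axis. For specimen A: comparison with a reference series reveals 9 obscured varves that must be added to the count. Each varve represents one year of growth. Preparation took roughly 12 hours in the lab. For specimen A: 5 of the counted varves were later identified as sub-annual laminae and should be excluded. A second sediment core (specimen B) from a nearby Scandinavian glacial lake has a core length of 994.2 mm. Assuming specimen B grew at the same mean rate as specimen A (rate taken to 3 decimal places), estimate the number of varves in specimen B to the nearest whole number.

2511 varves

Specimen A: true varve count = 13093 − 5 + 9 = 13097.
A: 5181.4 mm over 13097 years gives 5181.4 / 13097 ≈ 0.396 mm per year.
B spans 994.2 / 0.396 = 2510.61 years ≈ 2511 varves.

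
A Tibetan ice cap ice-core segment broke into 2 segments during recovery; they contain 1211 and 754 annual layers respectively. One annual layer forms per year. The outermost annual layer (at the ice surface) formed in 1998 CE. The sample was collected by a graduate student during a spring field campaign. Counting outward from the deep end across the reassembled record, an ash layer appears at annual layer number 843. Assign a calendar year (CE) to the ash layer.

876 CE

Total annual layers = 1211 + 754 = 1965.
1965 − 843 = 1122 annual layers lie beyond the ash layer toward the ice surface.
The annual layer at the ice surface is 1998 CE, so the ash layer dates to 1998 − 1122 = 876 CE.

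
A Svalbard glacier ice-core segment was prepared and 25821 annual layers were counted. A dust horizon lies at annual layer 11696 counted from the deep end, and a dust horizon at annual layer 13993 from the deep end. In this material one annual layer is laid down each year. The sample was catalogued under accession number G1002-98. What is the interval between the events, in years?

2297 years

The two markers are separated by 13993 − 11696 = 2297 annual layers.
That is 2297 years at one annual layer per year.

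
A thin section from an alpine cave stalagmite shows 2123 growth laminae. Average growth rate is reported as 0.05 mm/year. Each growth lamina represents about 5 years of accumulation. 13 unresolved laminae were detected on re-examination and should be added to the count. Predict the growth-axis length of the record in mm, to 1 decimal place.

534.0 mm

True growth lamina count = 2123 + 13 = 2136.
Multiplying by 5 years per growth lamina: 2136 × 5 = 10680 years.
Predicted length = 0.05 mm/year × 10680 years = 534.0 mm.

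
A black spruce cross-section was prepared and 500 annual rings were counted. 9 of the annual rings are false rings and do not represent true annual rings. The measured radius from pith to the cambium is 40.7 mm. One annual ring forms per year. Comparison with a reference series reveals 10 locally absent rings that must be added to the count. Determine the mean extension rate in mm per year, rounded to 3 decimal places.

After corrections the count is 500 − 9 + 10 = 501 annual rings.
40.7 mm over 501 years gives 40.7 / 501 ≈ 0.081 mm per year.

0.081 mm per year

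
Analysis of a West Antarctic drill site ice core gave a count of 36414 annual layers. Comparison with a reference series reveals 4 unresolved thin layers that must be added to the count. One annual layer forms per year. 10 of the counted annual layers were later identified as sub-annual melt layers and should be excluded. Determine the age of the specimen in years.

True annual layer count = 36414 − 10 + 4 = 36408.
One annual layer per year makes the duration 36408 years.

36408 years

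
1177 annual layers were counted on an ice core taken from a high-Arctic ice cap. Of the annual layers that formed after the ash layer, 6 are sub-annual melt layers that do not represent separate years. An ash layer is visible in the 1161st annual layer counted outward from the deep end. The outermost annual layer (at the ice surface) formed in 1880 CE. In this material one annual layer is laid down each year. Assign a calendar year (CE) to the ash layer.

1870 CE

1177 − 1161 = 16 annual layers lie beyond the ash layer toward the ice surface.
Removing the 6 false annual layers leaves 16 − 6 = 10 true annual layers beyond the ash layer.
1880 − 10 = 1870 CE.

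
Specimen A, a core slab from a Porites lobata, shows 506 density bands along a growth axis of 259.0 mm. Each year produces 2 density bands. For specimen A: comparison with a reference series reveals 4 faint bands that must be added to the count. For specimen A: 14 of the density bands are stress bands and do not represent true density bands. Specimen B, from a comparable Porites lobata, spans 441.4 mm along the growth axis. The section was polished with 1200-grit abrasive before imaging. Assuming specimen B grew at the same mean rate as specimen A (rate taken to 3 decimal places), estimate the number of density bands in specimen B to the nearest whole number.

Specimen A: true density band count = 506 − 14 + 4 = 496.
Specimen A: with 2 density bands per year, 496 / 2 = 248 years.
A: Mean rate = 259.0 mm / 248 years ≈ 1.044 mm/yr.
For B, 441.4 / 1.044 = 422.80 years; at 2 density bands per year that is 422.80 × 2 ≈ 846 density bands.

846 density bands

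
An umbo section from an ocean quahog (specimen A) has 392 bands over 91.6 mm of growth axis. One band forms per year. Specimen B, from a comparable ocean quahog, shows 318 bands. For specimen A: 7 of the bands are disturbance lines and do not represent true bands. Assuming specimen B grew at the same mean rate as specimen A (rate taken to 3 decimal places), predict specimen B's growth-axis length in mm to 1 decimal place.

Specimen A: after corrections the count is 392 − 7 = 385 bands.
A: Mean rate = 91.6 mm / 385 years ≈ 0.238 mm/yr.
B's length ≈ 0.238 × 318 = 75.7 mm.

75.7 mm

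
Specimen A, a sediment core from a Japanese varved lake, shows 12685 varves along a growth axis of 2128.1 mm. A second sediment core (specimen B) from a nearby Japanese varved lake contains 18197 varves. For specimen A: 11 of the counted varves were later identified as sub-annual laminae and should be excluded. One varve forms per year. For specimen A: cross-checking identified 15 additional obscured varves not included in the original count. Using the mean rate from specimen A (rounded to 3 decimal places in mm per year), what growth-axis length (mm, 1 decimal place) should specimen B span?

3057.1 mm

Specimen A: after corrections the count is 12685 − 11 + 15 = 12689 varves.
A: 2128.1 mm over 12689 years gives 2128.1 / 12689 ≈ 0.168 mm/year.
Length of B = 0.168 × 18197 = 3057.1 mm.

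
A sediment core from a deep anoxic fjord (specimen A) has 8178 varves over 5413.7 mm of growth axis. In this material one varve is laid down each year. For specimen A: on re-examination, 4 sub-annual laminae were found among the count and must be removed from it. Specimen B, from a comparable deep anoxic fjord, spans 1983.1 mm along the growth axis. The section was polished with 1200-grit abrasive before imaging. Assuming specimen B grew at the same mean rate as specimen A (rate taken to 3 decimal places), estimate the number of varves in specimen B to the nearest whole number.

2996 varves

Specimen A: correcting the raw count gives 8178 − 4 = 8174 true varves.
A: Extension rate ≈ 5413.7 / 8174 = 0.662 mm/yr.
B spans 1983.1 / 0.662 = 2995.62 years ≈ 2996 varves.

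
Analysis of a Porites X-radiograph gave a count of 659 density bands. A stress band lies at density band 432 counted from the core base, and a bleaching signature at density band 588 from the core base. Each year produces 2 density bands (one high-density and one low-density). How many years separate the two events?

588 − 432 = 156 density bands lie between the two events.
Dividing by 2 density bands per year: 156 / 2 = 78 years.

78 years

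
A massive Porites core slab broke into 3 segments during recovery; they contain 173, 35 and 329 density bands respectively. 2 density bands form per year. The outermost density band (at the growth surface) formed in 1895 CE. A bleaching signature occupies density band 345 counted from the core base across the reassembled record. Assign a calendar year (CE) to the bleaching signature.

1799 CE

Total density bands = 173 + 35 + 329 = 537.
537 − 345 = 192 density bands lie beyond the bleaching signature toward the growth surface.
192 density bands at 2 per year is 192 / 2 = 96 years.
The density band at the growth surface is 1895 CE, so the bleaching signature dates to 1895 − 96 = 1799 CE.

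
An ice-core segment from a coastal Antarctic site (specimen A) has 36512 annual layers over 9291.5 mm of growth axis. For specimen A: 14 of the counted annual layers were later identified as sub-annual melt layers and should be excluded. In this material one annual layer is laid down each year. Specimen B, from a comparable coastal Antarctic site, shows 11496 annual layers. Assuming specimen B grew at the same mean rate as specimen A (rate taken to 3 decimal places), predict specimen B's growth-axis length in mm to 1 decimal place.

Specimen A: after corrections the count is 36512 − 14 = 36498 annual layers.
A: Mean rate = 9291.5 mm / 36498 years ≈ 0.255 mm per year.
B's length ≈ 0.255 × 11496 = 2931.5 mm.

2931.5 mm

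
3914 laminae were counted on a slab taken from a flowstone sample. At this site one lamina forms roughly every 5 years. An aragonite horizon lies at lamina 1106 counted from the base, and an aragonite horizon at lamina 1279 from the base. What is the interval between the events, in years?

1279 − 1106 = 173 laminae lie between the two events.
At 5 years per lamina, 173 × 5 = 865 years.

865 years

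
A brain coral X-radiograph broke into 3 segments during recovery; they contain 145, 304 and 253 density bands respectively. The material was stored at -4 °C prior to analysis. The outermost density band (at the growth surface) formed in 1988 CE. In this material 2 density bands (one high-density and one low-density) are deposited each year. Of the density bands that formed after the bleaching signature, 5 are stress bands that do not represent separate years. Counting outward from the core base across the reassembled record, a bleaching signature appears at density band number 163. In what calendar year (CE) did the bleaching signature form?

1721 CE

Total density bands = 145 + 304 + 253 = 702.
The bleaching signature sits at density band 163 from the core base, so 702 − 163 = 539 density bands formed after it.
Removing the 5 false density bands leaves 539 − 5 = 534 true density bands beyond the bleaching signature.
534 density bands at 2 per year is 534 / 2 = 267 years.
The density band at the growth surface is 1988 CE, so the bleaching signature dates to 1988 − 267 = 1721 CE.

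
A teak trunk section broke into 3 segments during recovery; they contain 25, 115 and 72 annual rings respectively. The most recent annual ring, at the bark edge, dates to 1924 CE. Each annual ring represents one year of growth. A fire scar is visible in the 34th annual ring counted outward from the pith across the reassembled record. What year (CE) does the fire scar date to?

1746 CE

Total annual rings = 25 + 115 + 72 = 212.
Between annual ring 34 and the bark edge there are 212 − 34 = 178 annual rings.
The annual ring at the bark edge is 1924 CE, so the fire scar dates to 1924 − 178 = 1746 CE.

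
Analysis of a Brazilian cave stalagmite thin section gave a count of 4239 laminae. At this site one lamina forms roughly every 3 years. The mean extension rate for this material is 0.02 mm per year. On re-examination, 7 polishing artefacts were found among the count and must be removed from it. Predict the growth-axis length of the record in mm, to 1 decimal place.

253.9 mm

After corrections the count is 4239 − 7 = 4232 laminae.
Multiplying by 3 years per lamina: 4232 × 3 = 12696 years.
12696 years at 0.02 mm/year gives 0.02 × 12696 = 253.9 mm.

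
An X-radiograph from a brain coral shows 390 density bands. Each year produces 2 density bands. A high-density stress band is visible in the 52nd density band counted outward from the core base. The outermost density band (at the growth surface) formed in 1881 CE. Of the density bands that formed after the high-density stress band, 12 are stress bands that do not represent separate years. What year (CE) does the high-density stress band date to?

390 − 52 = 338 density bands lie beyond the high-density stress band toward the growth surface.
338 − 12 false = 326 true density bands after the high-density stress band.
Dividing by 2 density bands per year: 326 / 2 = 163 years.
The density band at the growth surface is 1881 CE, so the high-density stress band dates to 1881 − 163 = 1718 CE.

1718 CE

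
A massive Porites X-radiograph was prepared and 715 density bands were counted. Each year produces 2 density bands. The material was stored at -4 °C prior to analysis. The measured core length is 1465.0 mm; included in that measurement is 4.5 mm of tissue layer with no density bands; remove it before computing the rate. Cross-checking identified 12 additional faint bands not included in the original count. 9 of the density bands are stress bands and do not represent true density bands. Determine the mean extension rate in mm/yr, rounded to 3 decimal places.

Adjusted count: 715 − 9 + 12 = 718 density bands.
With 2 density bands per year, 718 / 2 = 359 years.
Removing the 4.5 mm offcut leaves 1465.0 − 4.5 = 1460.5 mm.
Extension rate ≈ 1460.5 / 359 = 4.068 mm/yr.

4.068 mm/yr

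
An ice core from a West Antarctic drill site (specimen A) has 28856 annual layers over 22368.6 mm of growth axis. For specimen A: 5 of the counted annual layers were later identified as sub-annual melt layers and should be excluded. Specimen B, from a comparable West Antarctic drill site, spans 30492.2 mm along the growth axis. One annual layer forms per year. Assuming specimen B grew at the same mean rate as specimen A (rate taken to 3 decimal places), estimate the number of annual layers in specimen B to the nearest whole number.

Specimen A: true annual layer count = 28856 − 5 = 28851.
A: Mean rate = 22368.6 mm / 28851 years ≈ 0.775 mm/year.
For B, 30492.2 / 0.775 = 39344.77 years ≈ 39345 annual layers.

39345 annual layers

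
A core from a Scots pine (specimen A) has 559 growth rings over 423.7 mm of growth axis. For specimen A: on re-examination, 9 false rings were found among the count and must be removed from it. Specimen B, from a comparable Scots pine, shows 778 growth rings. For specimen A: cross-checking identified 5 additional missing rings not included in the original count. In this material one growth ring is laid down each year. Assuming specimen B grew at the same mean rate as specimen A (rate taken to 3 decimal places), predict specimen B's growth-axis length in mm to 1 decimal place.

Specimen A: correcting the raw count gives 559 − 9 + 5 = 555 true growth rings.
A: Mean rate = 423.7 mm / 555 years ≈ 0.763 mm per year.
For B, 0.763 mm/year × 778 years = 593.6 mm.

593.6 mm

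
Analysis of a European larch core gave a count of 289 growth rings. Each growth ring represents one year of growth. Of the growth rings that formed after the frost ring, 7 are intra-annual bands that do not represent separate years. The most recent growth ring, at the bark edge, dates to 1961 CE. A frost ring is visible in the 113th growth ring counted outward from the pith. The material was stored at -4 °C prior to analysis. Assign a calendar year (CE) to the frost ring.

1792 CE

The frost ring sits at growth ring 113 from the pith, so 289 − 113 = 176 growth rings formed after it.
Removing the 7 false growth rings leaves 176 − 7 = 169 true growth rings beyond the frost ring.
Counting back 169 years from 1961 CE places the frost ring in 1961 − 169 = 1792 CE.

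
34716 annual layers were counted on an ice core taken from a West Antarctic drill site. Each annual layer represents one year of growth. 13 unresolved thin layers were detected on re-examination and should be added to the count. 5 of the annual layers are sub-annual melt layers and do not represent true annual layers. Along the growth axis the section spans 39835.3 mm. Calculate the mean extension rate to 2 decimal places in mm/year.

1.15 mm/year

After corrections the count is 34716 − 5 + 13 = 34724 annual layers.
39835.3 mm over 34724 years gives 39835.3 / 34724 ≈ 1.15 mm/year.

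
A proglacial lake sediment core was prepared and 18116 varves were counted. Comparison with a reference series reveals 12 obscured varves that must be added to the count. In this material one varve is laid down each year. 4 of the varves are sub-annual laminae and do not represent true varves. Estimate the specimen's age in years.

After corrections the count is 18116 − 4 + 12 = 18124 varves.
At one varve per year, that is 18124 years.

18124 years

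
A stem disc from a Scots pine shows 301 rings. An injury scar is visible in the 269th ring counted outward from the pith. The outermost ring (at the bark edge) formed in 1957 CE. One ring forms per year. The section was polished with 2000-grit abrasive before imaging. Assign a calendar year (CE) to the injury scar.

Between ring 269 and the bark edge there are 301 − 269 = 32 rings.
Counting back 32 years from 1957 CE places the injury scar in 1957 − 32 = 1925 CE.

1925 CE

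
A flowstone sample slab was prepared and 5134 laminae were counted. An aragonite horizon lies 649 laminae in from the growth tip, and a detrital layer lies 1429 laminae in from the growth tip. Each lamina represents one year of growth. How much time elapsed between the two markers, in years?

1429 − 649 = 780 laminae lie between the two events.
That is 780 years at one lamina per year.

780 years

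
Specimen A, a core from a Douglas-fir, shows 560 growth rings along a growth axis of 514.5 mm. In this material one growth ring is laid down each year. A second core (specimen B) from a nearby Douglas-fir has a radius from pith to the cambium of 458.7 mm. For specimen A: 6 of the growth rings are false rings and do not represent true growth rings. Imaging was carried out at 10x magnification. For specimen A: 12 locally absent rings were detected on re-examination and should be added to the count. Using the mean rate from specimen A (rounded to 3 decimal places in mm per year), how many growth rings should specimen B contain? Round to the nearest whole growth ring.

Specimen A: true growth ring count = 560 − 6 + 12 = 566.
A: 514.5 mm over 566 years gives 514.5 / 566 ≈ 0.909 mm per year.
Specimen B: 458.7 mm / 0.909 mm per year = 504.62 years ≈ 505 growth rings.

505 growth rings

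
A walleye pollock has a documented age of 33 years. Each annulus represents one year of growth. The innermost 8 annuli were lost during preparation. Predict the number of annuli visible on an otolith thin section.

One annulus per year gives 33 annuli over 33 years.
Less the 8 uncaptured annuli: 33 − 8 = 25.

25 annuli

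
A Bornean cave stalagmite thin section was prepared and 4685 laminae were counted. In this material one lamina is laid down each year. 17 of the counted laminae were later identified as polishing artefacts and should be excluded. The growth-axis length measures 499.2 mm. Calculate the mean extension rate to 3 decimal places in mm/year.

After corrections the count is 4685 − 17 = 4668 laminae.
Mean rate = 499.2 mm / 4668 years ≈ 0.107 mm/year.

0.107 mm/year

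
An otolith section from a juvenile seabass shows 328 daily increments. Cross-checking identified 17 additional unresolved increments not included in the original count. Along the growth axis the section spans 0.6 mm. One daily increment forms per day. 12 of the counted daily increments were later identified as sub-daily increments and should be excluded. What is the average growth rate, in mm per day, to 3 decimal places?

0.002 mm per day

After corrections the count is 328 − 12 + 17 = 333 daily increments.
Mean rate = 0.6 mm / 333 days ≈ 0.002 mm per day.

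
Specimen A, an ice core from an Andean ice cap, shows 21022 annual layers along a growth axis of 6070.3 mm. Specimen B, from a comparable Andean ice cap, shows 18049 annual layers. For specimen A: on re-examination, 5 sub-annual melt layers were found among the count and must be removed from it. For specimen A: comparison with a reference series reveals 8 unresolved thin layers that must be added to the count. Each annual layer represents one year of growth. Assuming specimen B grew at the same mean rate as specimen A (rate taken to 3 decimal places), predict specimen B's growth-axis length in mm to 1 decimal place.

Specimen A: true annual layer count = 21022 − 5 + 8 = 21025.
A: 6070.3 mm over 21025 years gives 6070.3 / 21025 ≈ 0.289 mm/yr.
For B, 0.289 mm/year × 18049 years = 5216.2 mm.

5216.2 mm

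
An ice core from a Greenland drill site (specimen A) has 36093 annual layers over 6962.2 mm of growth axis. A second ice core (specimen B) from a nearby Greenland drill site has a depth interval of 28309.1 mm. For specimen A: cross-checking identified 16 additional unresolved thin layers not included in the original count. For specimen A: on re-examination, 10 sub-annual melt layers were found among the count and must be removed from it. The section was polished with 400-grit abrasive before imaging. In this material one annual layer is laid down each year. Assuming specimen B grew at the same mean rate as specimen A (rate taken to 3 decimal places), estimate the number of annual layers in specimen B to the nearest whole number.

146679 annual layers

Specimen A: after corrections the count is 36093 − 10 + 16 = 36099 annual layers.
A: 6962.2 mm over 36099 years gives 6962.2 / 36099 ≈ 0.193 mm per year.
B spans 28309.1 / 0.193 = 146679.27 years ≈ 146679 annual layers.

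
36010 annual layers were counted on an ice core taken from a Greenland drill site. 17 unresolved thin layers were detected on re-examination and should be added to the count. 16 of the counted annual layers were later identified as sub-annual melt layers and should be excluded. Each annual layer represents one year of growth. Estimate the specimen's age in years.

36011 years

True annual layer count = 36010 − 16 + 17 = 36011.
At one annual layer per year, that is 36011 years.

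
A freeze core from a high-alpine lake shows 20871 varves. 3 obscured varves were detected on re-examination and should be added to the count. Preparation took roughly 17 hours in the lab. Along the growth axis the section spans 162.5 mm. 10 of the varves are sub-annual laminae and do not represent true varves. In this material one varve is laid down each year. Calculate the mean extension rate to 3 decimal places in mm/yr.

0.008 mm/yr

True varve count = 20871 − 10 + 3 = 20864.
162.5 mm over 20864 years gives 162.5 / 20864 ≈ 0.008 mm/yr.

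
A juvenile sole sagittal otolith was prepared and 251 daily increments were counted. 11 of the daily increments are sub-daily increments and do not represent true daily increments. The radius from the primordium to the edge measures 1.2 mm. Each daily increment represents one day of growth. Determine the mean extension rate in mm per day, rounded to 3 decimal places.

True daily increment count = 251 − 11 = 240.
1.2 mm over 240 days gives 1.2 / 240 ≈ 0.005 mm per day.

0.005 mm per day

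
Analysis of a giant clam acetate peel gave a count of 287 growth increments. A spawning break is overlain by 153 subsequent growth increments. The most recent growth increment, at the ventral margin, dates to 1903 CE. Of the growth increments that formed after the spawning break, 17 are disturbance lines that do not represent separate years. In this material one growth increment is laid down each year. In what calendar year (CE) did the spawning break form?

1767 CE

153 growth increments post-date the spawning break.
Excluding 17 false growth increments: 153 − 17 = 136.
1903 − 136 = 1767 CE.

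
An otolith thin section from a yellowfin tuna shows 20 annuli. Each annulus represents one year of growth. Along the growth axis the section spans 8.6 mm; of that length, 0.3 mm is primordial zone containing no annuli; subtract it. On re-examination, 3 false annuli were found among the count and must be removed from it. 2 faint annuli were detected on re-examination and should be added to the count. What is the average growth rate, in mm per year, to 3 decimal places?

0.437 mm per year

Adjusted count: 20 − 3 + 2 = 19 annuli.
The growth record spans 8.6 − 0.3 = 8.3 mm.
Extension rate ≈ 8.3 / 19 = 0.437 mm per year.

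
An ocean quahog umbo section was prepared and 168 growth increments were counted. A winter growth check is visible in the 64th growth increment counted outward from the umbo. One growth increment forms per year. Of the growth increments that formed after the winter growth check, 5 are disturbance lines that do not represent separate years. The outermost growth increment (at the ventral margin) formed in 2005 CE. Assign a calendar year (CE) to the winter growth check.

168 − 64 = 104 growth increments lie beyond the winter growth check toward the ventral margin.
Removing the 5 false growth increments leaves 104 − 5 = 99 true growth increments beyond the winter growth check.
Counting back 99 years from 2005 CE places the winter growth check in 2005 − 99 = 1906 CE.

1906 CE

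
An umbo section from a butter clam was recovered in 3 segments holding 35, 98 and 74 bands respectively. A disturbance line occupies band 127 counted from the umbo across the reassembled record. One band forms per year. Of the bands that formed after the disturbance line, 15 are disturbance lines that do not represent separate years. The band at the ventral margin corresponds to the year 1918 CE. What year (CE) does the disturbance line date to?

1853 CE

Total bands = 35 + 98 + 74 = 207.
Between band 127 and the ventral margin there are 207 − 127 = 80 bands.
Removing the 15 false bands leaves 80 − 15 = 65 true bands beyond the disturbance line.
1918 − 65 = 1853 CE.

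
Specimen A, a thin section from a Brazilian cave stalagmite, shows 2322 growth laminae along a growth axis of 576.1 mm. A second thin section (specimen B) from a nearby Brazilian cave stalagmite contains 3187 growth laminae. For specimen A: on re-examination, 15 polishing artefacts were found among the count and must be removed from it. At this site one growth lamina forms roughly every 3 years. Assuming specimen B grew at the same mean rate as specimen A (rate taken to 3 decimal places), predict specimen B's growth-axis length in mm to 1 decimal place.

793.6 mm

Specimen A: correcting the raw count gives 2322 − 15 = 2307 true growth laminae.
Specimen A: multiplying by 3 years per growth lamina: 2307 × 3 = 6921 years.
A: Mean rate = 576.1 mm / 6921 years ≈ 0.083 mm/year.
Specimen B: multiplying by 3 years per growth lamina: 3187 × 3 = 9561 years. For B, 0.083 mm/year × 9561 years = 793.6 mm.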